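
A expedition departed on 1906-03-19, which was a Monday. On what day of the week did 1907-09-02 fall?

Monday

Day-of-year of March 19, 1906: 78.
Day-of-year of September 2, 1907: 245.
1906 has 365 days, so 365 − 78 = 287 days remain in 1906.
Total: 287 + 245 = 532 days.
532 is a multiple of 7, so 1907-09-02 falls on the same weekday: Monday.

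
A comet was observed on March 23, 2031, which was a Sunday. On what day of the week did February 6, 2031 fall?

Count forward from the earlier date (February 6, 2031) to the later (March 23, 2031):
February 2031: 28 − 6 = 22 days remain (2031 is not a leap year, so February has 28 days).
March 1–23, 2031: 23 days.
Total: 22 + 23 = 45 days.
45 mod 7 = 3, so 3 days before Sunday is Thursday.

Thursday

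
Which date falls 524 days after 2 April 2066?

8 September 2067

Count 524 days after April 2, 2066:
April 2, 2066 → April 2, 2067: 365 days.
April 2067: 30 − 2 = 28 days remain.
Then May (31), June (30), July (31), August (31): 31 + 30 + 31 + 31 = 123 days.
September 1–8, 2067: 8 days.
Residual: 159 days.
Total: 524 days.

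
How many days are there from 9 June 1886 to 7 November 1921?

12934

Day-of-year of June 9, 1886: 160.
Day-of-year of November 7, 1921: 311.
1886 has 365 days, so 365 − 160 = 205 days remain in 1886.
Full years 1887–1920: 26 common + 8 leap = 26×365 + 8×366 = 12418 days.
Total: 205 + 12418 + 311 = 12934 days.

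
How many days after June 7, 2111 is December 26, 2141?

Day-of-year of June 7, 2111: 158.
Day-of-year of December 26, 2141: 360.
2111 has 365 days, so 365 − 158 = 207 days remain in 2111.
Full years 2112–2140: 21 common + 8 leap = 21×365 + 8×366 = 10593 days.
Total: 207 + 10593 + 360 = 11160 days.

11160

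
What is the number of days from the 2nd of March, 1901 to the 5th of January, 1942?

14919

From March 2, 1901 to March 2, 1941: 40 years, of which 10 contain a Feb 29 — 30×365 + 10×366 = 14610 days.
March 1941: 31 − 2 = 29 days remain.
Then 9 full months totalling 275 days.
January 1–5, 1942: 5 days.
Residual: 309 days.
Total: 14919 days.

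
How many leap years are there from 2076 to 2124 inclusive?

12

Years divisible by 4: 2076, 2080, …, 2124 — 13 in all.
Of these, 2100 is divisible by 100 but not 400, so not leap.
Leap years: 13 − 1 = 12.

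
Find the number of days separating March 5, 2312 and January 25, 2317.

1787

March 5, 2312 → March 5, 2313: 365 days.
March 5, 2313 → March 5, 2314: 365 days.
March 5, 2314 → March 5, 2315: 365 days.
March 5, 2315 → March 5, 2316: 366 days (2316 is a leap year).
March 2316: 31 − 5 = 26 days remain.
Then 9 full months totalling 275 days.
January 1–25, 2317: 25 days.
Residual: 326 days.
Total: 1787 days.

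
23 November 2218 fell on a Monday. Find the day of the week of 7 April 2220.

Friday

Day-of-year of November 23, 2218: 327.
Day-of-year of April 7, 2220: 98.
2218 has 365 days, so 365 − 327 = 38 days remain in 2218.
Full years: 2219: 365. Sum = 365.
Total: 38 + 365 + 98 = 501 days.
501 mod 7 = 4, so 4 days after Monday is Friday.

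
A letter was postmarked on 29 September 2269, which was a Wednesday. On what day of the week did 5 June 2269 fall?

Count forward from the earlier date (June 5, 2269) to the later (September 29, 2269):
June 2269: 30 − 5 = 25 days remain.
Then July (31), August (31): 31 + 31 = 62 days.
September 1–29, 2269: 29 days.
Total: 25 + 62 + 29 = 116 days.
116 mod 7 = 4, so 4 days before Wednesday is Saturday.

Saturday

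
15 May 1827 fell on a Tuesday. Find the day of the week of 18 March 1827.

Sunday

Count forward from the earlier date (March 18, 1827) to the later (May 15, 1827):
March 1827: 31 − 18 = 13 days remain.
Then April (30): 30 days.
May 1–15, 1827: 15 days.
Total: 13 + 30 + 15 = 58 days.
58 mod 7 = 2, so 2 days before Tuesday is Sunday.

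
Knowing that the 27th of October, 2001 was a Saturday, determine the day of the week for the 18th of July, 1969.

Friday

Count forward from the earlier date (July 18, 1969) to the later (October 27, 2001):
From July 18, 1969 to July 18, 2001: 32 years, of which 8 contain a Feb 29 — 24×365 + 8×366 = 11688 days.
(2000 is a leap year (divisible by 400).)
July 2001: 31 − 18 = 13 days remain.
Then August (31), September (30): 31 + 30 = 61 days.
October 1–27, 2001: 27 days.
Residual: 101 days.
Total: 11789 days.
11789 mod 7 = 1, so 1 day before Saturday is Friday.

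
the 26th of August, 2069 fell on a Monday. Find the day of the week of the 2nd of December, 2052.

Monday

Count forward from the earlier date (December 2, 2052) to the later (August 26, 2069):
From December 2, 2052 to December 2, 2068: 16 years, of which 4 contain a Feb 29 — 12×365 + 4×366 = 5844 days.
December 2068: 31 − 2 = 29 days remain.
Then January (31), February 2069 (28), March (31), April (30), May (31), June (30), July (31): 31 + 28 + 31 + 30 + 31 + 30 + 31 = 212 days.
August 1–26, 2069: 26 days.
Residual: 267 days.
Total: 6111 days.
6111 is a multiple of 7, so the 2nd of December, 2052 falls on the same weekday: Monday.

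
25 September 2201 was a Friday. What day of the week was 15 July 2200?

Tuesday

Count forward from the earlier date (July 15, 2200) to the later (September 25, 2201):
July 2200: 31 − 15 = 16 days remain.
Then 13 full months totalling 396 days.
September 1–25, 2201: 25 days.
Total: 16 + 396 + 25 = 437 days.
437 mod 7 = 3, so 3 days before Friday is Tuesday.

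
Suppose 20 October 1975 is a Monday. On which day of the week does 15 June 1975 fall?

Sunday

Count forward from the earlier date (June 15, 1975) to the later (October 20, 1975):
June 1975: 30 − 15 = 15 days remain.
Then July (31), August (31), September (30): 31 + 31 + 30 = 92 days.
October 1–20, 1975: 20 days.
Total: 15 + 92 + 20 = 127 days.
127 mod 7 = 1, so 1 day before Monday is Sunday.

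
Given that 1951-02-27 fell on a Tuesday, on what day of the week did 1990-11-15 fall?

Thursday

Day-of-year of February 27, 1951: 58.
Day-of-year of November 15, 1990: 319.
1951 has 365 days, so 365 − 58 = 307 days remain in 1951.
Full years 1952–1989: 28 common + 10 leap = 28×365 + 10×366 = 13880 days.
Total: 307 + 13880 + 319 = 14506 days.
14506 mod 7 = 2, so 2 days after Tuesday is Thursday.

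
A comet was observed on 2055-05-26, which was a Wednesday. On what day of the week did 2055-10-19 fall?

Tuesday

May 2055: 31 − 26 = 5 days remain.
Then June (30), July (31), August (31), September (30): 30 + 31 + 31 + 30 = 122 days.
October 1–19, 2055: 19 days.
Total: 5 + 122 + 19 = 146 days.
146 mod 7 = 6, so 6 days after Wednesday is Tuesday.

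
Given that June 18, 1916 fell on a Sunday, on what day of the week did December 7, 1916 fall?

June 1916: 30 − 18 = 12 days remain.
Then July (31), August (31), September (30), October (31), November (30): 31 + 31 + 30 + 31 + 30 = 153 days.
December 1–7, 1916: 7 days.
Total: 12 + 153 + 7 = 172 days.
172 mod 7 = 4, so 4 days after Sunday is Thursday.

Thursday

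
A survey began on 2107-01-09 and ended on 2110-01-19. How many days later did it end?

1106

Day-of-year of January 9, 2107: 9.
Day-of-year of January 19, 2110: 19.
2107 has 365 days, so 365 − 9 = 356 days remain in 2107.
Full years: 2108: 366; 2109: 365. Sum = 731.
Total: 356 + 731 + 19 = 1106 days.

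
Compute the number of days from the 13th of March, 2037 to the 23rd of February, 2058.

From March 13, 2037 to March 13, 2057: 20 years, of which 5 contain a Feb 29 — 15×365 + 5×366 = 7305 days.
March 2057: 31 − 13 = 18 days remain.
Then 10 full months totalling 306 days.
February 1–23, 2058: 23 days (2058 is not a leap year).
Residual: 347 days.
Total: 7652 days.

7652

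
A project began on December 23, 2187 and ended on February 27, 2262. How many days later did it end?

Day-of-year of December 23, 2187: 357.
Day-of-year of February 27, 2262: 58.
2187 has 365 days, so 365 − 357 = 8 days remain in 2187.
Full years 2188–2261: 56 common + 18 leap = 56×365 + 18×366 = 27028 days.
Total: 8 + 27028 + 58 = 27094 days.

27094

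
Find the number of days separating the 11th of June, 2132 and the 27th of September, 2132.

108

June 2132: 30 − 11 = 19 days remain.
Then July (31), August (31): 31 + 31 = 62 days.
September 1–27, 2132: 27 days.
Total: 19 + 62 + 27 = 108 days.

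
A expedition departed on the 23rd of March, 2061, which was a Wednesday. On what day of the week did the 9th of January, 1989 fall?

Monday

Count forward from the earlier date (January 9, 1989) to the later (March 23, 2061):
Day-of-year of January 9, 1989: 9.
Day-of-year of March 23, 2061: 82.
1989 has 365 days, so 365 − 9 = 356 days remain in 1989.
Full years 1990–2060: 53 common + 18 leap = 53×365 + 18×366 = 25933 days.
Total: 356 + 25933 + 82 = 26371 days.
26371 mod 7 = 2, so 2 days before Wednesday is Monday.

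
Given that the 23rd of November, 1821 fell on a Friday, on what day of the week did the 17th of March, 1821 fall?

Count forward from the earlier date (March 17, 1821) to the later (November 23, 1821):
March 1821: 31 − 17 = 14 days remain.
Then April (30), May (31), June (30), July (31), August (31), September (30), October (31): 30 + 31 + 30 + 31 + 31 + 30 + 31 = 214 days.
November 1–23, 1821: 23 days.
Total: 14 + 214 + 23 = 251 days.
251 mod 7 = 6, so 6 days before Friday is Saturday.

Saturday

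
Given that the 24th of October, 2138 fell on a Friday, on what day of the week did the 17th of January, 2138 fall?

Count forward from the earlier date (January 17, 2138) to the later (October 24, 2138):
January 2138: 31 − 17 = 14 days remain.
Then February 2138 (28), March (31), April (30), May (31), June (30), July (31), August (31), September (30): 28 + 31 + 30 + 31 + 30 + 31 + 31 + 30 = 242 days.
October 1–24, 2138: 24 days.
Total: 14 + 242 + 24 = 280 days.
280 is a multiple of 7, so the 17th of January, 2138 falls on the same weekday: Friday.

Friday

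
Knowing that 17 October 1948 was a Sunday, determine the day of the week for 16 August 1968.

From October 17, 1948 to October 17, 1967: 19 years, of which 4 contain a Feb 29 — 15×365 + 4×366 = 6939 days.
October 1967: 31 − 17 = 14 days remain.
Then 9 full months totalling 274 days.
August 1–16, 1968: 16 days.
Residual: 304 days.
Total: 7243 days.
7243 mod 7 = 5, so 5 days after Sunday is Friday.

Friday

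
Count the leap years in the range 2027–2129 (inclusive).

Years divisible by 4: 2028, 2032, …, 2128 — 26 in all.
Of these, 2100 is divisible by 100 but not 400, so not leap.
Leap years: 26 − 1 = 25.

25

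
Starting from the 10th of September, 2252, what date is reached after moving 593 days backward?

the 26th of January, 2251

Count 593 days before September 10, 2252:
January 2251: 31 − 26 = 5 days remain.
Then 19 full months totalling 578 days.
September 1–10, 2252: 10 days.
Total: 5 + 578 + 10 = 593 days.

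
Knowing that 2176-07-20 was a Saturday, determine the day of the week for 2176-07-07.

Sunday

Count forward from the earlier date (July 7, 2176) to the later (July 20, 2176):
Within July 2176: 20 − 7 = 13 days.
13 mod 7 = 6, so 6 days before Saturday is Sunday.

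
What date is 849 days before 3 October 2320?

7 June 2318

Count 849 days before October 3, 2320:
Day-of-year of June 7, 2318: 158.
Day-of-year of October 3, 2320: 277.
2318 has 365 days, so 365 − 158 = 207 days remain in 2318.
Full years: 2319: 365. Sum = 365.
Total: 207 + 365 + 277 = 849 days.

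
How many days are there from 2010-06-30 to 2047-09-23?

Day-of-year of June 30, 2010: 181.
Day-of-year of September 23, 2047: 266.
2010 has 365 days, so 365 − 181 = 184 days remain in 2010.
Full years 2011–2046: 27 common + 9 leap = 27×365 + 9×366 = 13149 days.
Total: 184 + 13149 + 266 = 13599 days.

13599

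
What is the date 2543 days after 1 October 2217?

17 September 2224

Count 2543 days after October 1, 2217:
October 1, 2217 → October 1, 2218: 365 days.
October 1, 2218 → October 1, 2219: 365 days.
October 1, 2219 → October 1, 2220: 366 days (2220 is a leap year).
October 1, 2220 → October 1, 2221: 365 days.
October 1, 2221 → October 1, 2222: 365 days.
October 1, 2222 → October 1, 2223: 365 days.
October 2223: 31 − 1 = 30 days remain.
Then 10 full months totalling 305 days.
September 1–17, 2224: 17 days.
Residual: 352 days.
Total: 2543 days.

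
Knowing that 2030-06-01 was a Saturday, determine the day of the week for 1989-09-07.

Thursday

Count forward from the earlier date (September 7, 1989) to the later (June 1, 2030):
From September 7, 1989 to September 7, 2029: 40 years, of which 10 contain a Feb 29 — 30×365 + 10×366 = 14610 days.
(2000 is a leap year (divisible by 400).)
September 2029: 30 − 7 = 23 days remain.
Then October (31), November (30), December (31), January (31), February 2030 (28), March (31), April (30), May (31): 31 + 30 + 31 + 31 + 28 + 31 + 30 + 31 = 243 days.
June 1, 2030: 1 day.
Residual: 267 days.
Total: 14877 days.
14877 mod 7 = 2, so 2 days before Saturday is Thursday.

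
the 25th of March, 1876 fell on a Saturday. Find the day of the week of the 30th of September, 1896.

Day-of-year of March 25, 1876: 85.
Day-of-year of September 30, 1896: 274.
1876 has 366 days, so 366 − 85 = 281 days remain in 1876.
Full years 1877–1895: 15 common + 4 leap = 15×365 + 4×366 = 6939 days.
Total: 281 + 6939 + 274 = 7494 days.
7494 mod 7 = 4, so 4 days after Saturday is Wednesday.

Wednesday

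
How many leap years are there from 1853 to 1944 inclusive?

Years divisible by 4: 1856, 1860, …, 1944 — 23 in all.
Of these, 1900 is divisible by 100 but not 400, so not leap.
Leap years: 23 − 1 = 22.

22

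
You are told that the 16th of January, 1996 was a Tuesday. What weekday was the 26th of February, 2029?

Day-of-year of January 16, 1996: 16.
Day-of-year of February 26, 2029: 57.
1996 has 366 days, so 366 − 16 = 350 days remain in 1996.
Full years 1997–2028: 24 common + 8 leap = 24×365 + 8×366 = 11688 days.
Total: 350 + 11688 + 57 = 12095 days.
12095 mod 7 = 6, so 6 days after Tuesday is Monday.

Monday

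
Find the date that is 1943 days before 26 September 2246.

1 June 2241

Count 1943 days before September 26, 2246:
Day-of-year of June 1, 2241: 152.
Day-of-year of September 26, 2246: 269.
2241 has 365 days, so 365 − 152 = 213 days remain in 2241.
Full years: 2242: 365; 2243: 365; 2244: 366; 2245: 365. Sum = 1461.
Total: 213 + 1461 + 269 = 1943 days.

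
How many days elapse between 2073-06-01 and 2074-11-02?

519

June 2073: 30 − 1 = 29 days remain.
Then 16 full months totalling 488 days.
November 1–2, 2074: 2 days.
Total: 29 + 488 + 2 = 519 days.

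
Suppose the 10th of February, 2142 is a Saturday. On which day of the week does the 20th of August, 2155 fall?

Wednesday

Day-of-year of February 10, 2142: 41.
Day-of-year of August 20, 2155: 232.
2142 has 365 days, so 365 − 41 = 324 days remain in 2142.
Full years 2143–2154: 9 common + 3 leap = 9×365 + 3×366 = 4383 days.
Total: 324 + 4383 + 232 = 4939 days.
4939 mod 7 = 4, so 4 days after Saturday is Wednesday.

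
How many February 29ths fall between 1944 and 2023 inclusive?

20

Years divisible by 4: 1944, 1948, …, 2020 — 20 in all.
2000 is divisible by 400, so still leap.
No century exceptions apply. Count: 20.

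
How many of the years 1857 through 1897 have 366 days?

10

Years divisible by 4 in [1857, 1897]: 1860, 1864, 1868, 1872, 1876, 1880, 1884, 1888, 1892, 1896.
No century exceptions apply. Count: 10.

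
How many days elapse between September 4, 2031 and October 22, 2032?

Day-of-year of September 4, 2031: 247.
Day-of-year of October 22, 2032: 296.
2031 has 365 days, so 365 − 247 = 118 days remain in 2031.
Total: 118 + 296 = 414 days.

414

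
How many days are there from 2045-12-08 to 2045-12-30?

Within December 2045: 30 − 8 = 22 days.

22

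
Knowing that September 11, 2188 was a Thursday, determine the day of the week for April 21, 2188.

Monday

Count forward from the earlier date (April 21, 2188) to the later (September 11, 2188):
April 2188: 30 − 21 = 9 days remain.
Then May (31), June (30), July (31), August (31): 31 + 30 + 31 + 31 = 123 days.
September 1–11, 2188: 11 days.
Total: 9 + 123 + 11 = 143 days.
143 mod 7 = 3, so 3 days before Thursday is Monday.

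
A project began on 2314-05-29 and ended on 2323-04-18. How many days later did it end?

Day-of-year of May 29, 2314: 149.
Day-of-year of April 18, 2323: 108.
2314 has 365 days, so 365 − 149 = 216 days remain in 2314.
Full years 2315–2322: 6 common + 2 leap = 6×365 + 2×366 = 2922 days.
Total: 216 + 2922 + 108 = 3246 days.

3246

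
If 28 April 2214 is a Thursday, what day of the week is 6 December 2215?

Wednesday

Day-of-year of April 28, 2214: 118.
Day-of-year of December 6, 2215: 340.
2214 has 365 days, so 365 − 118 = 247 days remain in 2214.
Total: 247 + 340 = 587 days.
587 mod 7 = 6, so 6 days after Thursday is Wednesday.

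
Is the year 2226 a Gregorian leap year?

No

2226 is not a leap year.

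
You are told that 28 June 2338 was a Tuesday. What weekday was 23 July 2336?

Count forward from the earlier date (July 23, 2336) to the later (June 28, 2338):
Day-of-year of July 23, 2336: 205.
Day-of-year of June 28, 2338: 179.
2336 has 366 days, so 366 − 205 = 161 days remain in 2336.
Full years: 2337: 365. Sum = 365.
Total: 161 + 365 + 179 = 705 days.
705 mod 7 = 5, so 5 days before Tuesday is Thursday.

Thursday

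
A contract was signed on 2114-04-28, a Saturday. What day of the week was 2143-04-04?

Thursday

Day-of-year of April 28, 2114: 118.
Day-of-year of April 4, 2143: 94.
2114 has 365 days, so 365 − 118 = 247 days remain in 2114.
Full years 2115–2142: 21 common + 7 leap = 21×365 + 7×366 = 10227 days.
Total: 247 + 10227 + 94 = 10568 days.
10568 mod 7 = 5, so 5 days after Saturday is Thursday.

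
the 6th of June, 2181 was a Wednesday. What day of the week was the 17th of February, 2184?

Tuesday

June 6, 2181 → June 6, 2182: 365 days.
June 6, 2182 → June 6, 2183: 365 days.
June 2183: 30 − 6 = 24 days remain.
Then July (31), August (31), September (30), October (31), November (30), December (31), January (31): 31 + 31 + 30 + 31 + 30 + 31 + 31 = 215 days.
February 1–17, 2184: 17 days (2184 is a leap year).
Residual: 256 days.
Total: 986 days.
986 mod 7 = 6, so 6 days after Wednesday is Tuesday.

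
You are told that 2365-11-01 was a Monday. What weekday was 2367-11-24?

Friday

November 1, 2365 → November 1, 2366: 365 days.
November 1, 2366 → November 1, 2367: 365 days.
Within November 2367: 24 − 1 = 23 days.
Total: 753 days.
753 mod 7 = 4, so 4 days after Monday is Friday.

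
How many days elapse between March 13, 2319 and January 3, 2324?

March 13, 2319 → March 13, 2320: 366 days (2320 is a leap year).
March 13, 2320 → March 13, 2321: 365 days.
March 13, 2321 → March 13, 2322: 365 days.
March 13, 2322 → March 13, 2323: 365 days.
March 2323: 31 − 13 = 18 days remain.
Then 9 full months totalling 275 days.
January 1–3, 2324: 3 days.
Residual: 296 days.
Total: 1757 days.

1757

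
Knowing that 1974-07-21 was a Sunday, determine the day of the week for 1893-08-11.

Friday

Count forward from the earlier date (August 11, 1893) to the later (July 21, 1974):
From August 11, 1893 to August 11, 1973: 80 years, of which 19 contain a Feb 29 — 61×365 + 19×366 = 29219 days.
(1900 is not a leap year (divisible by 100 but not 400).)
August 1973: 31 − 11 = 20 days remain.
Then 10 full months totalling 303 days.
July 1–21, 1974: 21 days.
Residual: 344 days.
Total: 29563 days.
29563 mod 7 = 2, so 2 days before Sunday is Friday.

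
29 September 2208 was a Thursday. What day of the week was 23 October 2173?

Count forward from the earlier date (October 23, 2173) to the later (September 29, 2208):
From October 23, 2173 to October 23, 2207: 34 years, of which 7 contain a Feb 29 — 27×365 + 7×366 = 12417 days.
(2200 is not a leap year (divisible by 100 but not 400).)
October 2207: 31 − 23 = 8 days remain.
Then 10 full months totalling 305 days.
September 1–29, 2208: 29 days.
Residual: 342 days.
Total: 12759 days.
12759 mod 7 = 5, so 5 days before Thursday is Saturday.

Saturday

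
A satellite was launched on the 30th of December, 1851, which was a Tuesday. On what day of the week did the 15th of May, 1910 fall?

Sunday

From December 30, 1851 to December 30, 1909: 58 years, of which 14 contain a Feb 29 — 44×365 + 14×366 = 21184 days.
(1900 is not a leap year (divisible by 100 but not 400).)
December 1909: 31 − 30 = 1 day remains.
Then January (31), February 1910 (28), March (31), April (30): 31 + 28 + 31 + 30 = 120 days.
May 1–15, 1910: 15 days.
Residual: 136 days.
Total: 21320 days.
21320 mod 7 = 5, so 5 days after Tuesday is Sunday.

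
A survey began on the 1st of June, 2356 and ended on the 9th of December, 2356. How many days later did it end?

191

June 2356: 30 − 1 = 29 days remain.
Then July (31), August (31), September (30), October (31), November (30): 31 + 31 + 30 + 31 + 30 = 153 days.
December 1–9, 2356: 9 days.
Total: 29 + 153 + 9 = 191 days.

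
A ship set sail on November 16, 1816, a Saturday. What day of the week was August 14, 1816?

Count forward from the earlier date (August 14, 1816) to the later (November 16, 1816):
August 1816: 31 − 14 = 17 days remain.
Then September (30), October (31): 30 + 31 = 61 days.
November 1–16, 1816: 16 days.
Total: 17 + 61 + 16 = 94 days.
94 mod 7 = 3, so 3 days before Saturday is Wednesday.

Wednesday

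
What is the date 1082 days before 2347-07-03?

2344-07-16

Count 1082 days before July 3, 2347:
Day-of-year of July 16, 2344: 198.
Day-of-year of July 3, 2347: 184.
2344 has 366 days, so 366 − 198 = 168 days remain in 2344.
Full years: 2345: 365; 2346: 365. Sum = 730.
Total: 168 + 730 + 184 = 1082 days.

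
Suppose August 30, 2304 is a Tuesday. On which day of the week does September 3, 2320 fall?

Day-of-year of August 30, 2304: 243.
Day-of-year of September 3, 2320: 247.
2304 has 366 days, so 366 − 243 = 123 days remain in 2304.
Full years 2305–2319: 12 common + 3 leap = 12×365 + 3×366 = 5478 days.
Total: 123 + 5478 + 247 = 5848 days.
5848 mod 7 = 3, so 3 days after Tuesday is Friday.

Friday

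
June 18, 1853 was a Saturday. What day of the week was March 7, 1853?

Count forward from the earlier date (March 7, 1853) to the later (June 18, 1853):
March 1853: 31 − 7 = 24 days remain.
Then April (30), May (31): 30 + 31 = 61 days.
June 1–18, 1853: 18 days.
Total: 24 + 61 + 18 = 103 days.
103 mod 7 = 5, so 5 days before Saturday is Monday.

Monday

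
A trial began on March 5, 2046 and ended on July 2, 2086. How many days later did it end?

Day-of-year of March 5, 2046: 64.
Day-of-year of July 2, 2086: 183.
2046 has 365 days, so 365 − 64 = 301 days remain in 2046.
Full years 2047–2085: 29 common + 10 leap = 29×365 + 10×366 = 14245 days.
Total: 301 + 14245 + 183 = 14729 days.

14729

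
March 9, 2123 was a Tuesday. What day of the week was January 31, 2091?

Count forward from the earlier date (January 31, 2091) to the later (March 9, 2123):
Day-of-year of January 31, 2091: 31.
Day-of-year of March 9, 2123: 68.
2091 has 365 days, so 365 − 31 = 334 days remain in 2091.
Full years 2092–2122: 24 common + 7 leap = 24×365 + 7×366 = 11322 days.
Total: 334 + 11322 + 68 = 11724 days.
11724 mod 7 = 6, so 6 days before Tuesday is Wednesday.

Wednesday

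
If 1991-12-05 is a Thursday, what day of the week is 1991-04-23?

Tuesday

Count forward from the earlier date (April 23, 1991) to the later (December 5, 1991):
April 1991: 30 − 23 = 7 days remain.
Then May (31), June (30), July (31), August (31), September (30), October (31), November (30): 31 + 30 + 31 + 31 + 30 + 31 + 30 = 214 days.
December 1–5, 1991: 5 days.
Total: 7 + 214 + 5 = 226 days.
226 mod 7 = 2, so 2 days before Thursday is Tuesday.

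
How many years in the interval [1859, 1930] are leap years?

17

Years divisible by 4: 1860, 1864, …, 1928 — 18 in all.
Of these, 1900 is divisible by 100 but not 400, so not leap.
Leap years: 18 − 1 = 17.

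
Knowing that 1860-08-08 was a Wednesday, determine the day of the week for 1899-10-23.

Day-of-year of August 8, 1860: 221.
Day-of-year of October 23, 1899: 296.
1860 has 366 days, so 366 − 221 = 145 days remain in 1860.
Full years 1861–1898: 29 common + 9 leap = 29×365 + 9×366 = 13879 days.
Total: 145 + 13879 + 296 = 14320 days.
14320 mod 7 = 5, so 5 days after Wednesday is Monday.

Monday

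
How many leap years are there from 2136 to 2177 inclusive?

Years divisible by 4 in [2136, 2177]: 2136, 2140, 2144, 2148, 2152, 2156, 2160, 2164, 2168, 2172, 2176.
No century exceptions apply. Count: 11.

11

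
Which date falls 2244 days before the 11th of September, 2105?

the 20th of July, 2099

Count 2244 days before September 11, 2105:
Day-of-year of July 20, 2099: 201.
Day-of-year of September 11, 2105: 254.
2099 has 365 days, so 365 − 201 = 164 days remain in 2099.
Full years: 2100: 365; 2101: 365; 2102: 365; 2103: 365; 2104: 366. Sum = 1826.
Total: 164 + 1826 + 254 = 2244 days.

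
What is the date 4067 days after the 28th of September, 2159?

the 16th of November, 2170

Count 4067 days after September 28, 2159:
From September 28, 2159 to September 28, 2170: 11 years, of which 3 contain a Feb 29 — 8×365 + 3×366 = 4018 days.
September 2170: 30 − 28 = 2 days remain.
Then October (31): 31 days.
November 1–16, 2170: 16 days.
Residual: 49 days.
Total: 4067 days.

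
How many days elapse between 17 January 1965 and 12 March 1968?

January 17, 1965 → January 17, 1966: 365 days.
January 17, 1966 → January 17, 1967: 365 days.
January 17, 1967 → January 17, 1968: 365 days.
January 1968: 31 − 17 = 14 days remain.
Then February 1968 (29): 29 days.
March 1–12, 1968: 12 days.
Residual: 55 days.
Total: 1150 days.

1150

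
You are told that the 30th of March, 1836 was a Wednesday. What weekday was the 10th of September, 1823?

Count forward from the earlier date (September 10, 1823) to the later (March 30, 1836):
From September 10, 1823 to September 10, 1835: 12 years, of which 3 contain a Feb 29 — 9×365 + 3×366 = 4383 days.
September 1835: 30 − 10 = 20 days remain.
Then October (31), November (30), December (31), January (31), February 1836 (29): 31 + 30 + 31 + 31 + 29 = 152 days.
March 1–30, 1836: 30 days.
Residual: 202 days.
Total: 4585 days.
4585 is a multiple of 7, so the 10th of September, 1823 falls on the same weekday: Wednesday.

Wednesday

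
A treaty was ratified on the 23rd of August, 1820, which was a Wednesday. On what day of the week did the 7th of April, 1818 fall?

Count forward from the earlier date (April 7, 1818) to the later (August 23, 1820):
April 1818: 30 − 7 = 23 days remain.
Then 27 full months totalling 823 days.
August 1–23, 1820: 23 days.
Total: 23 + 823 + 23 = 869 days.
869 mod 7 = 1, so 1 day before Wednesday is Tuesday.

Tuesday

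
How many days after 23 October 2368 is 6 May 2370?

Day-of-year of October 23, 2368: 297.
Day-of-year of May 6, 2370: 126.
2368 has 366 days, so 366 − 297 = 69 days remain in 2368.
Full years: 2369: 365. Sum = 365.
Total: 69 + 365 + 126 = 560 days.

560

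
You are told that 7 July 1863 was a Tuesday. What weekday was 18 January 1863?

Count forward from the earlier date (January 18, 1863) to the later (July 7, 1863):
January 1863: 31 − 18 = 13 days remain.
Then February 1863 (28), March (31), April (30), May (31), June (30): 28 + 31 + 30 + 31 + 30 = 150 days.
July 1–7, 1863: 7 days.
Total: 13 + 150 + 7 = 170 days.
170 mod 7 = 2, so 2 days before Tuesday is Sunday.

Sunday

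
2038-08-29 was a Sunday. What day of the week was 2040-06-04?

August 2038: 31 − 29 = 2 days remain.
Then 21 full months totalling 639 days.
June 1–4, 2040: 4 days.
Total: 2 + 639 + 4 = 645 days.
645 mod 7 = 1, so 1 day after Sunday is Monday.

Monday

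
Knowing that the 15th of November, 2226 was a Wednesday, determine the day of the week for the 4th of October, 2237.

Day-of-year of November 15, 2226: 319.
Day-of-year of October 4, 2237: 277.
2226 has 365 days, so 365 − 319 = 46 days remain in 2226.
Full years 2227–2236: 7 common + 3 leap = 7×365 + 3×366 = 3653 days.
Total: 46 + 3653 + 277 = 3976 days.
3976 is a multiple of 7, so the 4th of October, 2237 falls on the same weekday: Wednesday.

Wednesday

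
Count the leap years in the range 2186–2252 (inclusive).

16

Years divisible by 4: 2188, 2192, …, 2252 — 17 in all.
Of these, 2200 is divisible by 100 but not 400, so not leap.
Leap years: 17 − 1 = 16.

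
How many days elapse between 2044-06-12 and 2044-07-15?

33

June 2044: 30 − 12 = 18 days remain.
July 1–15, 2044: 15 days.
Total: 18 + 15 = 33 days.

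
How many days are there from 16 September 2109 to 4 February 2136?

9637

From September 16, 2109 to September 16, 2135: 26 years, of which 6 contain a Feb 29 — 20×365 + 6×366 = 9496 days.
September 2135: 30 − 16 = 14 days remain.
Then October (31), November (30), December (31), January (31): 31 + 30 + 31 + 31 = 123 days.
February 1–4, 2136: 4 days (2136 is a leap year).
Residual: 141 days.
Total: 9637 days.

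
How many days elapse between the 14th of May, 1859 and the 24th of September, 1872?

Day-of-year of May 14, 1859: 134.
Day-of-year of September 24, 1872: 268.
1859 has 365 days, so 365 − 134 = 231 days remain in 1859.
Full years 1860–1871: 9 common + 3 leap = 9×365 + 3×366 = 4383 days.
Total: 231 + 4383 + 268 = 4882 days.

4882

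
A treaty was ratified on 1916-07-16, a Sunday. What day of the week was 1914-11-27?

Count forward from the earlier date (November 27, 1914) to the later (July 16, 1916):
November 1914: 30 − 27 = 3 days remain.
Then 19 full months totalling 578 days.
July 1–16, 1916: 16 days.
Total: 3 + 578 + 16 = 597 days.
597 mod 7 = 2, so 2 days before Sunday is Friday.

Friday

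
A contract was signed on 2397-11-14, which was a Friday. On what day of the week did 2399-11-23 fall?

Tuesday

November 14, 2397 → November 14, 2398: 365 days.
November 14, 2398 → November 14, 2399: 365 days.
Within November 2399: 23 − 14 = 9 days.
Total: 739 days.
739 mod 7 = 4, so 4 days after Friday is Tuesday.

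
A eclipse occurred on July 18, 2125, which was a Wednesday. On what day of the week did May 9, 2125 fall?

Count forward from the earlier date (May 9, 2125) to the later (July 18, 2125):
May 2125: 31 − 9 = 22 days remain.
Then June (30): 30 days.
July 1–18, 2125: 18 days.
Total: 22 + 30 + 18 = 70 days.
70 is a multiple of 7, so May 9, 2125 falls on the same weekday: Wednesday.

Wednesday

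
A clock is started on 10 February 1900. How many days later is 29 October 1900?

261

February 1900: 28 − 10 = 18 days remain (1900 is not a leap year (divisible by 100 but not 400), so February has 28 days).
Then March (31), April (30), May (31), June (30), July (31), August (31), September (30): 31 + 30 + 31 + 30 + 31 + 31 + 30 = 214 days.
October 1–29, 1900: 29 days.
Total: 18 + 214 + 29 = 261 days.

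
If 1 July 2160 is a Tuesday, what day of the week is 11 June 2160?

Wednesday

Count forward from the earlier date (June 11, 2160) to the later (July 1, 2160):
June 2160: 30 − 11 = 19 days remain.
July 1, 2160: 1 day.
Total: 19 + 1 = 20 days.
20 mod 7 = 6, so 6 days before Tuesday is Wednesday.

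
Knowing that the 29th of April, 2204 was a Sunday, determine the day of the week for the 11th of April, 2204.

Count forward from the earlier date (April 11, 2204) to the later (April 29, 2204):
Within April 2204: 29 − 11 = 18 days.
18 mod 7 = 4, so 4 days before Sunday is Wednesday.

Wednesday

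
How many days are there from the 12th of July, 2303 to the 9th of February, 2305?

578

Day-of-year of July 12, 2303: 193.
Day-of-year of February 9, 2305: 40.
2303 has 365 days, so 365 − 193 = 172 days remain in 2303.
Full years: 2304: 366. Sum = 366.
Total: 172 + 366 + 40 = 578 days.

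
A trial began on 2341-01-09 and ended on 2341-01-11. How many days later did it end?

Within January 2341: 11 − 9 = 2 days.

2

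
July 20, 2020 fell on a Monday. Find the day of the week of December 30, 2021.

Thursday

July 20, 2020 → July 20, 2021: 365 days.
July 2021: 31 − 20 = 11 days remain.
Then August (31), September (30), October (31), November (30): 31 + 30 + 31 + 30 = 122 days.
December 1–30, 2021: 30 days.
Residual: 163 days.
Total: 528 days.
528 mod 7 = 3, so 3 days after Monday is Thursday.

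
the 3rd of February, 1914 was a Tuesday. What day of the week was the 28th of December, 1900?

Count forward from the earlier date (December 28, 1900) to the later (February 3, 1914):
From December 28, 1900 to December 28, 1913: 13 years, of which 3 contain a Feb 29 — 10×365 + 3×366 = 4748 days.
December 1913: 31 − 28 = 3 days remain.
Then January (31): 31 days.
February 1–3, 1914: 3 days (1914 is not a leap year).
Residual: 37 days.
Total: 4785 days.
4785 mod 7 = 4, so 4 days before Tuesday is Friday.

Friday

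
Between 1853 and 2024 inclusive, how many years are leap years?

42

Years divisible by 4: 1856, 1860, …, 2024 — 43 in all.
Of these, 1900 is divisible by 100 but not 400, so not leap.
2000 is divisible by 400, so still leap.
Leap years: 43 − 1 = 42.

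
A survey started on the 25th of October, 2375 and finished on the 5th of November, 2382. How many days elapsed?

2568

From October 25, 2375 to October 25, 2382: 7 years, of which 2 contain a Feb 29 — 5×365 + 2×366 = 2557 days.
October 2382: 31 − 25 = 6 days remain.
November 1–5, 2382: 5 days.
Residual: 11 days.
Total: 2568 days.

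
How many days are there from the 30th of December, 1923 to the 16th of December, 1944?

7657

From December 30, 1923 to December 30, 1943: 20 years, of which 5 contain a Feb 29 — 15×365 + 5×366 = 7305 days.
December 1943: 31 − 30 = 1 day remains.
Then 11 full months totalling 335 days.
December 1–16, 1944: 16 days.
Residual: 352 days.
Total: 7657 days.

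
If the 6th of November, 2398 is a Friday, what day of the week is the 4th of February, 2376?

Wednesday

Count forward from the earlier date (February 4, 2376) to the later (November 6, 2398):
From February 4, 2376 to February 4, 2398: 22 years, of which 6 contain a Feb 29 — 16×365 + 6×366 = 8036 days.
February 2398: 28 − 4 = 24 days remain (2398 is not a leap year, so February has 28 days).
Then March (31), April (30), May (31), June (30), July (31), August (31), September (30), October (31): 31 + 30 + 31 + 30 + 31 + 31 + 30 + 31 = 245 days.
November 1–6, 2398: 6 days.
Residual: 275 days.
Total: 8311 days.
8311 mod 7 = 2, so 2 days before Friday is Wednesday.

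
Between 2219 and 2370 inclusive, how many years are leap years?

37

Years divisible by 4: 2220, 2224, …, 2368 — 38 in all.
Of these, 2300 is divisible by 100 but not 400, so not leap.
Leap years: 38 − 1 = 37.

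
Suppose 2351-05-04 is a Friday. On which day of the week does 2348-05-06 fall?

Count forward from the earlier date (May 6, 2348) to the later (May 4, 2351):
Day-of-year of May 6, 2348: 127.
Day-of-year of May 4, 2351: 124.
2348 has 366 days, so 366 − 127 = 239 days remain in 2348.
Full years: 2349: 365; 2350: 365. Sum = 730.
Total: 239 + 730 + 124 = 1093 days.
1093 mod 7 = 1, so 1 day before Friday is Thursday.

Thursday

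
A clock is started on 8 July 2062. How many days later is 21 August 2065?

1140

July 8, 2062 → July 8, 2063: 365 days.
July 8, 2063 → July 8, 2064: 366 days (2064 is a leap year).
July 8, 2064 → July 8, 2065: 365 days.
July 2065: 31 − 8 = 23 days remain.
August 1–21, 2065: 21 days.
Residual: 44 days.
Total: 1140 days.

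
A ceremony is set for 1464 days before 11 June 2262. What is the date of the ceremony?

8 June 2258

Count 1464 days before June 11, 2262:
Day-of-year of June 8, 2258: 159.
Day-of-year of June 11, 2262: 162.
2258 has 365 days, so 365 − 159 = 206 days remain in 2258.
Full years: 2259: 365; 2260: 366; 2261: 365. Sum = 1096.
Total: 206 + 1096 + 162 = 1464 days.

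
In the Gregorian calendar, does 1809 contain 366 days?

No

1809 is not a leap year.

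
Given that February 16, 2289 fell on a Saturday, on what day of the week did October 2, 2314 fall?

Friday

Day-of-year of February 16, 2289: 47.
Day-of-year of October 2, 2314: 275.
2289 has 365 days, so 365 − 47 = 318 days remain in 2289.
Full years 2290–2313: 19 common + 5 leap = 19×365 + 5×366 = 8765 days.
Total: 318 + 8765 + 275 = 9358 days.
9358 mod 7 = 6, so 6 days after Saturday is Friday.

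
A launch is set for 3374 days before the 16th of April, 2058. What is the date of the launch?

the 19th of January, 2049

Count 3374 days before April 16, 2058:
Day-of-year of January 19, 2049: 19.
Day-of-year of April 16, 2058: 106.
2049 has 365 days, so 365 − 19 = 346 days remain in 2049.
Full years 2050–2057: 6 common + 2 leap = 6×365 + 2×366 = 2922 days.
Total: 346 + 2922 + 106 = 3374 days.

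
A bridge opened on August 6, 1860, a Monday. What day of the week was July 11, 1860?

Count forward from the earlier date (July 11, 1860) to the later (August 6, 1860):
July 1860: 31 − 11 = 20 days remain.
August 1–6, 1860: 6 days.
Total: 20 + 6 = 26 days.
26 mod 7 = 5, so 5 days before Monday is Wednesday.

Wednesday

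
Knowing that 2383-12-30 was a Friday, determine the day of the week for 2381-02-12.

Count forward from the earlier date (February 12, 2381) to the later (December 30, 2383):
Day-of-year of February 12, 2381: 43.
Day-of-year of December 30, 2383: 364.
2381 has 365 days, so 365 − 43 = 322 days remain in 2381.
Full years: 2382: 365. Sum = 365.
Total: 322 + 365 + 364 = 1051 days.
1051 mod 7 = 1, so 1 day before Friday is Thursday.

Thursday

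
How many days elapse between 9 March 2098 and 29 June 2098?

112

March 2098: 31 − 9 = 22 days remain.
Then April (30), May (31): 30 + 31 = 61 days.
June 1–29, 2098: 29 days.
Total: 22 + 61 + 29 = 112 days.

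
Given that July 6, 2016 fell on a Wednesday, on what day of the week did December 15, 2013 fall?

Sunday

Count forward from the earlier date (December 15, 2013) to the later (July 6, 2016):
Day-of-year of December 15, 2013: 349.
Day-of-year of July 6, 2016: 188.
2013 has 365 days, so 365 − 349 = 16 days remain in 2013.
Full years: 2014: 365; 2015: 365. Sum = 730.
Total: 16 + 730 + 188 = 934 days.
934 mod 7 = 3, so 3 days before Wednesday is Sunday.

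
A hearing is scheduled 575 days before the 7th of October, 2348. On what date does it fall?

the 12th of March, 2347

Count 575 days before October 7, 2348:
Day-of-year of March 12, 2347: 71.
Day-of-year of October 7, 2348: 281.
2347 has 365 days, so 365 − 71 = 294 days remain in 2347.
Total: 294 + 281 = 575 days.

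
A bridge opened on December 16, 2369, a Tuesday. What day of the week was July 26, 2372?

Day-of-year of December 16, 2369: 350.
Day-of-year of July 26, 2372: 208.
2369 has 365 days, so 365 − 350 = 15 days remain in 2369.
Full years: 2370: 365; 2371: 365. Sum = 730.
Total: 15 + 730 + 208 = 953 days.
953 mod 7 = 1, so 1 day after Tuesday is Wednesday.

Wednesday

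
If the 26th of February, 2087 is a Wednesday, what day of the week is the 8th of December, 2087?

February 2087: 28 − 26 = 2 days remain (2087 is not a leap year, so February has 28 days).
Then 9 full months totalling 275 days.
December 1–8, 2087: 8 days.
Total: 2 + 275 + 8 = 285 days.
285 mod 7 = 5, so 5 days after Wednesday is Monday.

Monday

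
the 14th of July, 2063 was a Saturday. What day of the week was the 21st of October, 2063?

Sunday

July 2063: 31 − 14 = 17 days remain.
Then August (31), September (30): 31 + 30 = 61 days.
October 1–21, 2063: 21 days.
Total: 17 + 61 + 21 = 99 days.
99 mod 7 = 1, so 1 day after Saturday is Sunday.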